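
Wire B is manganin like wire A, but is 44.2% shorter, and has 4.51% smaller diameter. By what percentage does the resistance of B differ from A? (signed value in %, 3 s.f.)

R ∝ L/d², so R_B/R_A = (1 − 44.2/100) × (1 − 4.51/100)⁻²
= 0.558 × 1.097 = 0.6119
(R_B − R_A)/R_A = 0.6119 − 1 = -38.8%

-38.8%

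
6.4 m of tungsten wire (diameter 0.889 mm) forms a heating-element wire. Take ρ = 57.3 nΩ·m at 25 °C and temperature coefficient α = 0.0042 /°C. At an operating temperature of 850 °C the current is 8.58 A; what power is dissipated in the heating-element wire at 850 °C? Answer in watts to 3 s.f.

ρ = 57.3 nΩ·m = 5.73×10^-8 Ω·m
A = π(d/2)² = π(4.4450e-04 m)² = 6.207e-07 m²
R₍25₎ = ρL/A = (5.73×10^-8)(6.4)/(6.207e-07) = 0.5908 Ω
R₍850₎ = R₍25₎(1 + αΔT) = 0.5908 × (1 + 0.0042×825) = 2.638 Ω
P = I²R = (8.58)² × 2.638 = 194 W

194 W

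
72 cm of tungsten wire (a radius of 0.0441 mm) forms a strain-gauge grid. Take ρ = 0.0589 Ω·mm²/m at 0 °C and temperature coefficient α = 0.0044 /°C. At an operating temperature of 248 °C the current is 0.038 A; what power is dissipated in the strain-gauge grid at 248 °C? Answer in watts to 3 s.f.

ρ = 0.0589 Ω·mm²/m = 5.89×10^-8 Ω·m
A = πr² = π(4.4100e-05 m)² = 6.110e-09 m²
R₍0₎ = ρL/A = (5.89×10^-8)(0.72)/(6.110e-09) = 6.941 Ω
R₍248₎ = R₍0₎(1 + αΔT) = 6.941 × (1 + 0.0044×248) = 14.51 Ω
P = I²R = (0.038)² × 14.51 = 0.0210 W

0.0210 W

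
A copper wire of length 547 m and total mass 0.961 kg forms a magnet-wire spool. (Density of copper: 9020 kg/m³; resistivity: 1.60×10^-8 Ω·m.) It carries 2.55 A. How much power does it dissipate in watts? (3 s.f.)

292 W

A = m/(density·L) = 0.961/(9020×547) = 1.9477e-07 m²
R = ρL/A = (1.60×10^-8)(547)/(1.9477e-07) = 44.93 Ω
P = I²R = (2.55)² × 44.93 = 292 W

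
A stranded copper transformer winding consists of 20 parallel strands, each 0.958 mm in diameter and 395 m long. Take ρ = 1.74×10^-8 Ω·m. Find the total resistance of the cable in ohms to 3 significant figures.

0.477 Ω

A_strand = π(4.7900e-04 m)² = 7.208e-07 m²
R_strand = ρL/A = (1.74×10^-8)(395)/(7.208e-07) = 9.535 Ω
R_total = R_strand/N = 9.535/20 = 0.477 Ω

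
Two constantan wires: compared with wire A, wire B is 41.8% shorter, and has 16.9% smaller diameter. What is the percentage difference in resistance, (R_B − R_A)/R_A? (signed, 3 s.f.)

-15.7%

R ∝ L/d², so R_B/R_A = (1 − 41.8/100) × (1 − 16.9/100)⁻²
= 0.582 × 1.448 = 0.8428
(R_B − R_A)/R_A = 0.8428 − 1 = -15.7%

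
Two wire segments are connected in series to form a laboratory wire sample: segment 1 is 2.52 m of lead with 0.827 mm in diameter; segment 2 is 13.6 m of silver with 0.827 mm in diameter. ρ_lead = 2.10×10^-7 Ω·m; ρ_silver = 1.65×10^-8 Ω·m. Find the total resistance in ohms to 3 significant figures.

Segment 1: A = π(d/2)² = π(4.1350e-04 m)² = 5.372e-07 m²
R₁ = ρL/A = (2.10×10^-7)(2.52)/(5.372e-07) = 0.9852 Ω
R₂ = (1.65×10^-8)(13.6)/(5.372e-07) = 0.4178 Ω
R = R₁ + R₂ = 1.40 Ω

1.40 Ω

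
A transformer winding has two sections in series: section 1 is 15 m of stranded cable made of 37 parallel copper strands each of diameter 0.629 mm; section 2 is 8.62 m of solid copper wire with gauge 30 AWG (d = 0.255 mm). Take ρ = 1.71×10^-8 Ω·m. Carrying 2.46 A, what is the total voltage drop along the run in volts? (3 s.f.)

Section 1: A_strand = π(3.1450e-04)² = 3.107e-07 m²; R₁ = ρL/(N·A_s) = (1.71×10^-8)(15)/(37×3.107e-07) = 0.02231 Ω
Section 2: A = π(0.255/2 mm)² = π(1.2750e-04 m)² = 5.107e-08 m²
R₂ = (1.71×10^-8)(8.62)/(5.107e-08) = 2.886 Ω
R = R₁ + R₂ = 2.909 Ω
V = IR = 2.46 × 2.909 = 7.16 V

7.16 V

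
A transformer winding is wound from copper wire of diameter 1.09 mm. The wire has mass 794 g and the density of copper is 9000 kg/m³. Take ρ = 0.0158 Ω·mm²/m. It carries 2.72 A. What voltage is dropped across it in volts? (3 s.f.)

ρ = 0.0158 Ω·mm²/m = 1.58×10^-8 Ω·m
A = π(d/2)² = π(5.4500e-04 m)² = 9.3313e-07 m²
L = m/(density·A) = 0.794/(9000×9.3313e-07) = 94.54 m
R = ρL/A = (1.58×10^-8)(94.54)/(9.3313e-07) = 1.601 Ω
V = IR = 2.72 × 1.601 = 4.35 V

4.35 V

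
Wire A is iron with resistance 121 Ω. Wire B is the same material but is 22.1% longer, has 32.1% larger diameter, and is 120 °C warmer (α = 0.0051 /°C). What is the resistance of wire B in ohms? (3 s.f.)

R ∝ ρL/d² with ρ ∝ (1+αΔT), so R_B/R_A = (1 + 22.1/100) × (1 + 32.1/100)⁻² × (1 + 0.0051×120)
= 1.221 × 0.573 × 1.612 = 1.128
R_B = 1.128 × 121 = 136 Ω

136 Ω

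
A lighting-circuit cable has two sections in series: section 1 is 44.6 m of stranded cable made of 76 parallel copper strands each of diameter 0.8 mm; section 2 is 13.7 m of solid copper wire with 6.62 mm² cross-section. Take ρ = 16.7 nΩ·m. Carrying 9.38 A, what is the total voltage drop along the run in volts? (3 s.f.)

ρ = 16.7 nΩ·m = 1.67×10^-8 Ω·m
Section 1: A_strand = π(4.0000e-04)² = 5.027e-07 m²; R₁ = ρL/(N·A_s) = (1.67×10^-8)(44.6)/(76×5.027e-07) = 0.0195 Ω
Section 2: A = 6.62 mm² = 6.620e-06 m²
R₂ = (1.67×10^-8)(13.7)/(6.620e-06) = 0.03456 Ω
R = R₁ + R₂ = 0.05406 Ω
V = IR = 9.38 × 0.05406 = 0.507 V

0.507 V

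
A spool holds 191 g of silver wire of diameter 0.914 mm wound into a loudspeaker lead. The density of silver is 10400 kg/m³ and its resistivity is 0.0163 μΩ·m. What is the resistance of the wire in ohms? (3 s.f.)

ρ = 0.0163 μΩ·m = 1.63×10^-8 Ω·m
A = π(d/2)² = π(4.5700e-04 m)² = 6.5612e-07 m²
L = m/(density·A) = 0.191/(10400×6.5612e-07) = 27.99 m
R = ρL/A = (1.63×10^-8)(27.99)/(6.5612e-07) = 0.695 Ω

0.695 Ω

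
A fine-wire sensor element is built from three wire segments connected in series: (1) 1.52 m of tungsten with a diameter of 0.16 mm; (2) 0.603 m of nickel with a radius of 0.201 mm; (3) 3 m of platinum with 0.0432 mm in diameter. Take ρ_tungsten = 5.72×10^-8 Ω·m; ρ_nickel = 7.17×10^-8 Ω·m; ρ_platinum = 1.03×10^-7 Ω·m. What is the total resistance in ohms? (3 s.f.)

215 Ω

Seg 1: A = π(d/2)² = π(8.0000e-05 m)² = 2.011e-08 m²
R_1 = (5.72×10^-8)(1.52)/(2.011e-08) = 4.324 Ω
Seg 2: A = πr² = π(2.0100e-04 m)² = 1.269e-07 m²
R_2 = (7.17×10^-8)(0.603)/(1.269e-07) = 0.3406 Ω
Seg 3: A = π(d/2)² = π(2.1600e-05 m)² = 1.466e-09 m²
R_3 = (1.03×10^-7)(3)/(1.466e-09) = 210.8 Ω
R_total = R_1 + R_2 + R_3 = 215 Ω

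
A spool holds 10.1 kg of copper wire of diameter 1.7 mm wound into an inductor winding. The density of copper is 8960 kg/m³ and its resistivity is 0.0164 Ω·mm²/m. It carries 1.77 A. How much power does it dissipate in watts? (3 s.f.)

11.2 W

ρ = 0.0164 Ω·mm²/m = 1.64×10^-8 Ω·m
A = π(d/2)² = π(8.5000e-04 m)² = 2.2698e-06 m²
L = m/(density·A) = 10.1/(8960×2.2698e-06) = 496.6 m
R = ρL/A = (1.64×10^-8)(496.6)/(2.2698e-06) = 3.588 Ω
P = I²R = (1.77)² × 3.588 = 11.2 W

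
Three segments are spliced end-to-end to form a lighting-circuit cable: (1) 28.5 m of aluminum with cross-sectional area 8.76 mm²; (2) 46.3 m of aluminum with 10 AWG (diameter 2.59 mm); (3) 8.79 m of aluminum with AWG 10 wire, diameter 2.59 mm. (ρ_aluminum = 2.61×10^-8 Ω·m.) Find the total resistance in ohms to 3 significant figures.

0.358 Ω

Seg 1: A = 8.76 mm² = 8.760e-06 m²
R_1 = (2.61×10^-8)(28.5)/(8.760e-06) = 0.08491 Ω
Seg 2: A = π(2.59/2 mm)² = π(1.2950e-03 m)² = 5.269e-06 m²
R_2 = (2.61×10^-8)(46.3)/(5.269e-06) = 0.2294 Ω
Seg 3: A = π(2.59/2 mm)² = π(1.2950e-03 m)² = 5.269e-06 m²
R_3 = (2.61×10^-8)(8.79)/(5.269e-06) = 0.04355 Ω
R_total = R_1 + R_2 + R_3 = 0.358 Ω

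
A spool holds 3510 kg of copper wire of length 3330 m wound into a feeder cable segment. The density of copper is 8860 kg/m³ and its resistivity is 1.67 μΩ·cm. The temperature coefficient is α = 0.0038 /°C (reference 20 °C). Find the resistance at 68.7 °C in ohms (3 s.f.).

ρ = 1.67 μΩ·cm = 1.67×10^-8 Ω·m
A = m/(density·L) = 3510/(8860×3330) = 1.1897e-04 m²
R = ρL/A = (1.67×10^-8)(3330)/(1.1897e-04) = 0.4674 Ω
R(68.7 °C) = 0.4674 × (1 + 0.0038×48.7) = 0.554 Ω

0.554 Ω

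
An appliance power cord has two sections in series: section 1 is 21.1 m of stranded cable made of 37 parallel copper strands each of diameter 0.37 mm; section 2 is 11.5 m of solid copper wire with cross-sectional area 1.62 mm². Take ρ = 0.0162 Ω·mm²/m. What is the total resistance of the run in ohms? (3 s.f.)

ρ = 0.0162 Ω·mm²/m = 1.62×10^-8 Ω·m
Section 1: A_strand = π(1.8500e-04)² = 1.075e-07 m²; R₁ = ρL/(N·A_s) = (1.62×10^-8)(21.1)/(37×1.075e-07) = 0.08592 Ω
Section 2: A = 1.62 mm² = 1.620e-06 m²
R₂ = (1.62×10^-8)(11.5)/(1.620e-06) = 0.115 Ω
R = R₁ + R₂ = 0.201 Ω

0.201 Ω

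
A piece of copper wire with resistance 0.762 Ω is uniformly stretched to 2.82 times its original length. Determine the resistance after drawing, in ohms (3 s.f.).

Volume constant ⇒ A' = A/k with k = 2.82. R' = ρ(kL)/(A/k) = k²R.
R' = 7.952 × 0.762 = 6.06 Ω

6.06 Ω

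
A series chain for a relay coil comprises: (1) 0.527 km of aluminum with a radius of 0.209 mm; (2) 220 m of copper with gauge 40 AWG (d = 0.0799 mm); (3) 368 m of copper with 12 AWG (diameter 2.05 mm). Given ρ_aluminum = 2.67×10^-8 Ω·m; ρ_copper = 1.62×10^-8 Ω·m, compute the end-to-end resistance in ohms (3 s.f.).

Seg 1: A = πr² = π(2.0900e-04 m)² = 1.372e-07 m²
R_1 = (2.67×10^-8)(527)/(1.372e-07) = 102.5 Ω
Seg 2: A = π(0.0799/2 mm)² = π(3.9950e-05 m)² = 5.014e-09 m²
R_2 = (1.62×10^-8)(220)/(5.014e-09) = 710.8 Ω
Seg 3: A = π(2.05/2 mm)² = π(1.0250e-03 m)² = 3.301e-06 m²
R_3 = (1.62×10^-8)(368)/(3.301e-06) = 1.806 Ω
R_total = R_1 + R_2 + R_3 = 815 Ω

815 Ω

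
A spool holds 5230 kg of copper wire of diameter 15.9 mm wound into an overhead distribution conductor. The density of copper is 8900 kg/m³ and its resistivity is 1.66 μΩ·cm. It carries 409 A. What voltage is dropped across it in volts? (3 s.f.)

ρ = 1.66 μΩ·cm = 1.66×10^-8 Ω·m
A = π(d/2)² = π(7.9500e-03 m)² = 1.9856e-04 m²
L = m/(density·A) = 5230/(8900×1.9856e-04) = 2960 m
R = ρL/A = (1.66×10^-8)(2960)/(1.9856e-04) = 0.2474 Ω
V = IR = 409 × 0.2474 = 101 V

101 V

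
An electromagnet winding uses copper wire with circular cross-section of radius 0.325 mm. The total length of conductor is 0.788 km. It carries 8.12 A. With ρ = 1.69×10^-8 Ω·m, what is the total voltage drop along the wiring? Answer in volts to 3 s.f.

A = πr² = π(3.2500e-04 m)² = 3.318e-07 m²
R = ρL/A = (1.69×10^-8)(788)/(3.318e-07) = 40.13 Ω
V = IR = 8.12 × 40.13 = 326 V

326 V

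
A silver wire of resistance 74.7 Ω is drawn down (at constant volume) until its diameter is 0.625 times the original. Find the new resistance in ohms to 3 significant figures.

Volume constant ⇒ L' = L/r² with r = 0.625. R' = ρL'/A' = ρ(L/r²)/(πr²d₀²/4) = R/r⁴.
R' = 6.554 × 74.7 = 490 Ω

490 Ω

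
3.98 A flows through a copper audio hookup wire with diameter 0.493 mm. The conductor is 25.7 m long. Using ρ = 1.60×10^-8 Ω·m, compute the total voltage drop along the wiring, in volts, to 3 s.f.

A = π(d/2)² = π(2.4650e-04 m)² = 1.909e-07 m²
R = ρL/A = (1.60×10^-8)(25.7)/(1.909e-07) = 2.154 Ω
V = IR = 3.98 × 2.154 = 8.57 V

8.57 V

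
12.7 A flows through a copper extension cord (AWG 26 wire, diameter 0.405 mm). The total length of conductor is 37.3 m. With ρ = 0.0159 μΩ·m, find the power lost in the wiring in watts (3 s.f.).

ρ = 0.0159 μΩ·m = 1.59×10^-8 Ω·m
A = π(0.405/2 mm)² = π(2.0250e-04 m)² = 1.288e-07 m²
R = ρL/A = (1.59×10^-8)(37.3)/(1.288e-07) = 4.604 Ω
P = I²R = (12.7)² × 4.604 = 743 W

743 W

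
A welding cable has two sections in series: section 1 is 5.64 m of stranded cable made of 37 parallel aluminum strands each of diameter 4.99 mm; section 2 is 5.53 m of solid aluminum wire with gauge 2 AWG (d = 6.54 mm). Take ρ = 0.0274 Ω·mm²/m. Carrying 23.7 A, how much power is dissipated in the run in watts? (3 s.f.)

ρ = 0.0274 Ω·mm²/m = 2.74×10^-8 Ω·m
Section 1: A_strand = π(2.4950e-03)² = 1.956e-05 m²; R₁ = ρL/(N·A_s) = (2.74×10^-8)(5.64)/(37×1.956e-05) = 2.136×10^-4 Ω
Section 2: A = π(6.54/2 mm)² = π(3.2700e-03 m)² = 3.359e-05 m²
R₂ = (2.74×10^-8)(5.53)/(3.359e-05) = 0.004511 Ω
R = R₁ + R₂ = 0.004724 Ω
P = I²R = (23.7)² × 0.004724 = 2.65 W

2.65 W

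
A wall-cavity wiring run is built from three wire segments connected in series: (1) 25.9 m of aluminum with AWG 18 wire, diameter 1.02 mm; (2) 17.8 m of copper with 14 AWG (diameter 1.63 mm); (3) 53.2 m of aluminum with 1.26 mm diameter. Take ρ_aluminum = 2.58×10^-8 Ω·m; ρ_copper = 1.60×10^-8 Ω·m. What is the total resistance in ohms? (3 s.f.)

Seg 1: A = π(1.02/2 mm)² = π(5.1000e-04 m)² = 8.171e-07 m²
R_1 = (2.58×10^-8)(25.9)/(8.171e-07) = 0.8178 Ω
Seg 2: A = π(1.63/2 mm)² = π(8.1500e-04 m)² = 2.087e-06 m²
R_2 = (1.60×10^-8)(17.8)/(2.087e-06) = 0.1365 Ω
Seg 3: A = π(d/2)² = π(6.3000e-04 m)² = 1.247e-06 m²
R_3 = (2.58×10^-8)(53.2)/(1.247e-06) = 1.101 Ω
R_total = R_1 + R_2 + R_3 = 2.06 Ω

2.06 Ω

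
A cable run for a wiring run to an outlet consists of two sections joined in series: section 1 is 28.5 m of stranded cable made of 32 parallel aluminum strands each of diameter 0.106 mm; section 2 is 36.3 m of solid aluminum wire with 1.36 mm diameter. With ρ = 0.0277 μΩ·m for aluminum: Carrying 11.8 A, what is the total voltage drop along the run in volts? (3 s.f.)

ρ = 0.0277 μΩ·m = 2.77×10^-8 Ω·m
Section 1: A_strand = π(5.3000e-05)² = 8.825e-09 m²; R₁ = ρL/(N·A_s) = (2.77×10^-8)(28.5)/(32×8.825e-09) = 2.796 Ω
Section 2: A = π(d/2)² = π(6.8000e-04 m)² = 1.453e-06 m²
R₂ = (2.77×10^-8)(36.3)/(1.453e-06) = 0.6922 Ω
R = R₁ + R₂ = 3.488 Ω
V = IR = 11.8 × 3.488 = 41.2 V

41.2 V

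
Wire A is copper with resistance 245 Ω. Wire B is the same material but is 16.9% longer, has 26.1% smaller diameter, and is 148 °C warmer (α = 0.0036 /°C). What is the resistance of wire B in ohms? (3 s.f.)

R ∝ ρL/d² with ρ ∝ (1+αΔT), so R_B/R_A = (1 + 16.9/100) × (1 − 26.1/100)⁻² × (1 + 0.0036×148)
= 1.169 × 1.831 × 1.533 = 3.281
R_B = 3.281 × 245 = 804 Ω

804 Ω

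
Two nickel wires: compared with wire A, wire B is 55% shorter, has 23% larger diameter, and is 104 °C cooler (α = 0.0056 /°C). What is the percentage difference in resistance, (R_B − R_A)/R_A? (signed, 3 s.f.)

R ∝ ρL/d² with ρ ∝ (1+αΔT), so R_B/R_A = (1 − 55/100) × (1 + 23/100)⁻² × (1 − 0.0056×104)
= 0.45 × 0.661 × 0.4176 = 0.1242
(R_B − R_A)/R_A = 0.1242 − 1 = -87.6%

-87.6%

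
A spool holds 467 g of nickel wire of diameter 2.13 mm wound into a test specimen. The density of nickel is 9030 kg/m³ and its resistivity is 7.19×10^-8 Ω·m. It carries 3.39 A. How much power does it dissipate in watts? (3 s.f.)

A = π(d/2)² = π(1.0650e-03 m)² = 3.5633e-06 m²
L = m/(density·A) = 0.467/(9030×3.5633e-06) = 14.51 m
R = ρL/A = (7.19×10^-8)(14.51)/(3.5633e-06) = 0.2929 Ω
P = I²R = (3.39)² × 0.2929 = 3.37 W

3.37 W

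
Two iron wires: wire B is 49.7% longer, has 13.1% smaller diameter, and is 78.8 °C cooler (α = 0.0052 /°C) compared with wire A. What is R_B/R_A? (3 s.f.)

1.17

R ∝ ρL/d² with ρ ∝ (1+αΔT), so R_B/R_A = (1 + 49.7/100) × (1 − 13.1/100)⁻² × (1 − 0.0052×78.8)
= 1.497 × 1.324 × 0.5902 = 1.17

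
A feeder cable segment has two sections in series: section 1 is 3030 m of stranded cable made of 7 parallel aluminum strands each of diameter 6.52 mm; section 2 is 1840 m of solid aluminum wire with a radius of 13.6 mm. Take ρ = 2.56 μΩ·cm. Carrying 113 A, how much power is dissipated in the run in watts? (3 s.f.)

ρ = 2.56 μΩ·cm = 2.56×10^-8 Ω·m
Section 1: A_strand = π(3.2600e-03)² = 3.339e-05 m²; R₁ = ρL/(N·A_s) = (2.56×10^-8)(3030)/(7×3.339e-05) = 0.3319 Ω
Section 2: A = πr² = π(1.3600e-02 m)² = 5.811e-04 m²
R₂ = (2.56×10^-8)(1840)/(5.811e-04) = 0.08106 Ω
R = R₁ + R₂ = 0.413 Ω
P = I²R = (113)² × 0.413 = 5270 W

5270 W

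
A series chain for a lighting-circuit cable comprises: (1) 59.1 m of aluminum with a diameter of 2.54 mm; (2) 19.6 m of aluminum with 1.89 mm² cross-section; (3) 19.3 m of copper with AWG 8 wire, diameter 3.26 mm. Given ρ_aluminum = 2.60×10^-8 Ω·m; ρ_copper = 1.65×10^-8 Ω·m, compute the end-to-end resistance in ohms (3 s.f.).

0.611 Ω

Seg 1: A = π(d/2)² = π(1.2700e-03 m)² = 5.067e-06 m²
R_1 = (2.60×10^-8)(59.1)/(5.067e-06) = 0.3033 Ω
Seg 2: A = 1.89 mm² = 1.890e-06 m²
R_2 = (2.60×10^-8)(19.6)/(1.890e-06) = 0.2696 Ω
Seg 3: A = π(3.26/2 mm)² = π(1.6300e-03 m)² = 8.347e-06 m²
R_3 = (1.65×10^-8)(19.3)/(8.347e-06) = 0.03815 Ω
R_total = R_1 + R_2 + R_3 = 0.611 Ω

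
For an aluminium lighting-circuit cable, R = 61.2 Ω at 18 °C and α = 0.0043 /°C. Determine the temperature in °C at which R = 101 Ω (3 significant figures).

169 °C

R = R₀(1 + α(T − T₀)) ⇒ T = T₀ + (R/R₀ − 1)/α
T = 18 + (101/61.2 − 1)/0.0043 = 18 + (0.6503)/0.0043 = 169 °C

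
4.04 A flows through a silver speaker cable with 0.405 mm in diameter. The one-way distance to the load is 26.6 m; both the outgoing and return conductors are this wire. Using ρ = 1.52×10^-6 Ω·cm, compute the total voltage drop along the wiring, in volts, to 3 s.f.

ρ = 1.52×10^-6 Ω·cm = 1.52×10^-8 Ω·m
A = π(d/2)² = π(2.0250e-04 m)² = 1.288e-07 m²
Total conductor length (both ways) L = 2 × 26.6 = 53.2 m
R = ρL/A = (1.52×10^-8)(53.2)/(1.288e-07) = 6.277 Ω
V = IR = 4.04 × 6.277 = 25.4 V

25.4 V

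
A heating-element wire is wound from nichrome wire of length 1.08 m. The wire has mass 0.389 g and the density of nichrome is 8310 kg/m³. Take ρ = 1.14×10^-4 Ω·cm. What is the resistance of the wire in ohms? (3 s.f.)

ρ = 1.14×10^-4 Ω·cm = 1.14×10^-6 Ω·m
A = m/(density·L) = 3.890×10^-4/(8310×1.08) = 4.3344e-08 m²
R = ρL/A = (1.14×10^-6)(1.08)/(4.3344e-08) = 28.4 Ω

28.4 Ω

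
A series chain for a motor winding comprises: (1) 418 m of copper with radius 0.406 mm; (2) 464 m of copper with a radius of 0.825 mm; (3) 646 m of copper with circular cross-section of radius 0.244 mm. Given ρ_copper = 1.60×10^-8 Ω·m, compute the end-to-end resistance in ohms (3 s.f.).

71.6 Ω

Seg 1: A = πr² = π(4.0600e-04 m)² = 5.178e-07 m²
R_1 = (1.60×10^-8)(418)/(5.178e-07) = 12.91 Ω
Seg 2: A = πr² = π(8.2500e-04 m)² = 2.138e-06 m²
R_2 = (1.60×10^-8)(464)/(2.138e-06) = 3.472 Ω
Seg 3: A = πr² = π(2.4400e-04 m)² = 1.870e-07 m²
R_3 = (1.60×10^-8)(646)/(1.870e-07) = 55.26 Ω
R_total = R_1 + R_2 + R_3 = 71.6 Ω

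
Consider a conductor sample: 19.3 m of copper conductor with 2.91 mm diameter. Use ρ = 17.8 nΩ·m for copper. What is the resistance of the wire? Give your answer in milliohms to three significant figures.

51.7 mΩ

ρ = 17.8 nΩ·m = 1.78×10^-8 Ω·m
A = π(d/2)² = π(1.4550e-03 m)² = 6.651e-06 m²
R = ρL/A = (1.78×10^-8)(19.3 m)/(6.651e-06 m²) = 51.7 mΩ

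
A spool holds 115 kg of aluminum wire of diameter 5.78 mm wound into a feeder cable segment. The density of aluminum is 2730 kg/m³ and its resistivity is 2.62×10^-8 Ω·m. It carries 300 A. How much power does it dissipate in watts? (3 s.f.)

A = π(d/2)² = π(2.8900e-03 m)² = 2.6239e-05 m²
L = m/(density·A) = 115/(2730×2.6239e-05) = 1605 m
R = ρL/A = (2.62×10^-8)(1605)/(2.6239e-05) = 1.603 Ω
P = I²R = (300)² × 1.603 = 1.44×10^5 W

1.44×10^5 W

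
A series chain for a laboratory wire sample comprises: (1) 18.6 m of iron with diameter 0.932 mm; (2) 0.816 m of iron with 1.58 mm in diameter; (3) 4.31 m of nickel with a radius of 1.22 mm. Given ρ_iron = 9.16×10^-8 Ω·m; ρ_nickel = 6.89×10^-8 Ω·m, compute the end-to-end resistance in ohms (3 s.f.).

2.60 Ω

Seg 1: A = π(d/2)² = π(4.6600e-04 m)² = 6.822e-07 m²
R_1 = (9.16×10^-8)(18.6)/(6.822e-07) = 2.497 Ω
Seg 2: A = π(d/2)² = π(7.9000e-04 m)² = 1.961e-06 m²
R_2 = (9.16×10^-8)(0.816)/(1.961e-06) = 0.03812 Ω
Seg 3: A = πr² = π(1.2200e-03 m)² = 4.676e-06 m²
R_3 = (6.89×10^-8)(4.31)/(4.676e-06) = 0.06351 Ω
R_total = R_1 + R_2 + R_3 = 2.60 Ω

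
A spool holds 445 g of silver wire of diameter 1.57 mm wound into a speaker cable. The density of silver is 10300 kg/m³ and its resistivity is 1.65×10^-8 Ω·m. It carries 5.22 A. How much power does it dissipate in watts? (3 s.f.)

A = π(d/2)² = π(7.8500e-04 m)² = 1.9359e-06 m²
L = m/(density·A) = 0.445/(10300×1.9359e-06) = 22.32 m
R = ρL/A = (1.65×10^-8)(22.32)/(1.9359e-06) = 0.1902 Ω
P = I²R = (5.22)² × 0.1902 = 5.18 W

5.18 W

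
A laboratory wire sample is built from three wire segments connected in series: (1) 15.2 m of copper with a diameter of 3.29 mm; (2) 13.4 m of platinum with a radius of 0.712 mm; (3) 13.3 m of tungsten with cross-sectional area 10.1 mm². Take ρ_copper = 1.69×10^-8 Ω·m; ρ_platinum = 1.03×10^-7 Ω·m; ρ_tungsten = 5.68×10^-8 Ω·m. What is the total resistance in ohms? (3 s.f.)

0.972 Ω

Seg 1: A = π(d/2)² = π(1.6450e-03 m)² = 8.501e-06 m²
R_1 = (1.69×10^-8)(15.2)/(8.501e-06) = 0.03022 Ω
Seg 2: A = πr² = π(7.1200e-04 m)² = 1.593e-06 m²
R_2 = (1.03×10^-7)(13.4)/(1.593e-06) = 0.8666 Ω
Seg 3: A = 10.1 mm² = 1.010e-05 m²
R_3 = (5.68×10^-8)(13.3)/(1.010e-05) = 0.0748 Ω
R_total = R_1 + R_2 + R_3 = 0.972 Ω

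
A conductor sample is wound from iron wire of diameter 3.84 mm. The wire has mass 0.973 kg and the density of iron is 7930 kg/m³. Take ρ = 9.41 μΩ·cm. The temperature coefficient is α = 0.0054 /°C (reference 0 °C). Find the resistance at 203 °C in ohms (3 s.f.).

0.180 Ω

ρ = 9.41 μΩ·cm = 9.41×10^-8 Ω·m
A = π(d/2)² = π(1.9200e-03 m)² = 1.1581e-05 m²
L = m/(density·A) = 0.973/(7930×1.1581e-05) = 10.59 m
R = ρL/A = (9.41×10^-8)(10.59)/(1.1581e-05) = 0.08608 Ω
R(203 °C) = 0.08608 × (1 + 0.0054×203) = 0.180 Ω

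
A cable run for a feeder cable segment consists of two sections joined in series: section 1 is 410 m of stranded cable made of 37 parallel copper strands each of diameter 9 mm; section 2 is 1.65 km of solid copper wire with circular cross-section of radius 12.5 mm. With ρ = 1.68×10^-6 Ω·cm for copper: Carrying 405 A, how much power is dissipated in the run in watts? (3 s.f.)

9740 W

ρ = 1.68×10^-6 Ω·cm = 1.68×10^-8 Ω·m
Section 1: A_strand = π(4.5000e-03)² = 6.362e-05 m²; R₁ = ρL/(N·A_s) = (1.68×10^-8)(410)/(37×6.362e-05) = 0.002926 Ω
Section 2: A = πr² = π(1.2500e-02 m)² = 4.909e-04 m²
R₂ = (1.68×10^-8)(1650)/(4.909e-04) = 0.05647 Ω
R = R₁ + R₂ = 0.0594 Ω
P = I²R = (405)² × 0.0594 = 9740 W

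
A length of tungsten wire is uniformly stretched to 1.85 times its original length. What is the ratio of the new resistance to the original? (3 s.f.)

Volume constant ⇒ A' = A/k with k = 1.85. R' = ρ(kL)/(A/k) = k²R.
Factor = 3.42

3.42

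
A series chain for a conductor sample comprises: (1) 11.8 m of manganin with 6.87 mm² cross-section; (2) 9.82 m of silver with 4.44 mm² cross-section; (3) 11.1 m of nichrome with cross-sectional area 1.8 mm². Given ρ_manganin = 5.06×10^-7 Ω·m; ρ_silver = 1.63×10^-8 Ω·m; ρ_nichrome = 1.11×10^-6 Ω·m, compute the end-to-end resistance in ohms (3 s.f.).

Seg 1: A = 6.87 mm² = 6.870e-06 m²
R_1 = (5.06×10^-7)(11.8)/(6.870e-06) = 0.8691 Ω
Seg 2: A = 4.44 mm² = 4.440e-06 m²
R_2 = (1.63×10^-8)(9.82)/(4.440e-06) = 0.03605 Ω
Seg 3: A = 1.8 mm² = 1.800e-06 m²
R_3 = (1.11×10^-6)(11.1)/(1.800e-06) = 6.845 Ω
R_total = R_1 + R_2 + R_3 = 7.75 Ω

7.75 Ω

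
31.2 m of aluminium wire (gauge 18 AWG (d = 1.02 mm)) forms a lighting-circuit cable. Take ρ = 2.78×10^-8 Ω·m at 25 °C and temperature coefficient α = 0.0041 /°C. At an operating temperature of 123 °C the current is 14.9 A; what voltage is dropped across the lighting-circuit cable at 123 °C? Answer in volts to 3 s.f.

A = π(1.02/2 mm)² = π(5.1000e-04 m)² = 8.171e-07 m²
R₍25₎ = ρL/A = (2.78×10^-8)(31.2)/(8.171e-07) = 1.061 Ω
R₍123₎ = R₍25₎(1 + αΔT) = 1.061 × (1 + 0.0041×98) = 1.488 Ω
V = IR = 14.9 × 1.488 = 22.2 V

22.2 V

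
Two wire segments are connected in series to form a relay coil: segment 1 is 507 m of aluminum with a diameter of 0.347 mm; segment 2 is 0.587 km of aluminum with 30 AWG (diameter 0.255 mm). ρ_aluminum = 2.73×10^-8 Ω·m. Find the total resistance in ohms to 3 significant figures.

460 Ω

Segment 1: A = π(d/2)² = π(1.7350e-04 m)² = 9.457e-08 m²
R₁ = ρL/A = (2.73×10^-8)(507)/(9.457e-08) = 146.4 Ω
Segment 2: A = π(0.255/2 mm)² = π(1.2750e-04 m)² = 5.107e-08 m²
R₂ = (2.73×10^-8)(587)/(5.107e-08) = 313.8 Ω
R = R₁ + R₂ = 460 Ω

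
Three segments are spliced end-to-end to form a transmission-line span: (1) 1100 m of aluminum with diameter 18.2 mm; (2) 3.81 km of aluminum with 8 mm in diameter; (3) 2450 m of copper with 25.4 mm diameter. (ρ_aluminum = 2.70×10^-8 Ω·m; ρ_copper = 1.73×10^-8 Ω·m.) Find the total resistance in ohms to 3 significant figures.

2.24 Ω

Seg 1: A = π(d/2)² = π(9.1000e-03 m)² = 2.602e-04 m²
R_1 = (2.70×10^-8)(1100)/(2.602e-04) = 0.1142 Ω
Seg 2: A = π(d/2)² = π(4.0000e-03 m)² = 5.027e-05 m²
R_2 = (2.70×10^-8)(3810)/(5.027e-05) = 2.047 Ω
Seg 3: A = π(d/2)² = π(1.2700e-02 m)² = 5.067e-04 m²
R_3 = (1.73×10^-8)(2450)/(5.067e-04) = 0.08365 Ω
R_total = R_1 + R_2 + R_3 = 2.24 Ω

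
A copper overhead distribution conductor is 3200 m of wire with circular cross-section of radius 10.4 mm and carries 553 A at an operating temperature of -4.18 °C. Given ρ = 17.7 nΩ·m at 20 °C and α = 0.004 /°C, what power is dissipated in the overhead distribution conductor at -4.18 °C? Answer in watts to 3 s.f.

46000 W

ρ = 17.7 nΩ·m = 1.77×10^-8 Ω·m
A = πr² = π(1.0400e-02 m)² = 3.398e-04 m²
R₍20₎ = ρL/A = (1.77×10^-8)(3200)/(3.398e-04) = 0.1667 Ω
R₍-4.18₎ = R₍20₎(1 + αΔT) = 0.1667 × (1 + 0.004×-24.2) = 0.1506 Ω
P = I²R = (553)² × 0.1506 = 46000 W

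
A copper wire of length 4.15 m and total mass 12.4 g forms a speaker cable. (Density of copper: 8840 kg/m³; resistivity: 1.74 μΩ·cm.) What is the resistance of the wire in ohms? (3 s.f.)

0.214 Ω

ρ = 1.74 μΩ·cm = 1.74×10^-8 Ω·m
A = m/(density·L) = 0.0124/(8840×4.15) = 3.3800e-07 m²
R = ρL/A = (1.74×10^-8)(4.15)/(3.3800e-07) = 0.214 Ω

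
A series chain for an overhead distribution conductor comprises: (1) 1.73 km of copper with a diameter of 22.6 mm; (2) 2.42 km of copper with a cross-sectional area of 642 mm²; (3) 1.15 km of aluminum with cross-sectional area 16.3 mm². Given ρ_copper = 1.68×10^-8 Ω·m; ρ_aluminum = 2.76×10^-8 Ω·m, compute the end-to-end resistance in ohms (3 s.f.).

Seg 1: A = π(d/2)² = π(1.1300e-02 m)² = 4.011e-04 m²
R_1 = (1.68×10^-8)(1730)/(4.011e-04) = 0.07245 Ω
Seg 2: A = 642 mm² = 6.420e-04 m²
R_2 = (1.68×10^-8)(2420)/(6.420e-04) = 0.06333 Ω
Seg 3: A = 16.3 mm² = 1.630e-05 m²
R_3 = (2.76×10^-8)(1150)/(1.630e-05) = 1.947 Ω
R_total = R_1 + R_2 + R_3 = 2.08 Ω

2.08 Ω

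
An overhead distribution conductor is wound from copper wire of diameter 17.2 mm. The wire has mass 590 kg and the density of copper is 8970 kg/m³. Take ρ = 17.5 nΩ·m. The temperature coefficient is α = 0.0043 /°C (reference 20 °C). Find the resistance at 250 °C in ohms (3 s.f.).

0.0424 Ω

ρ = 17.5 nΩ·m = 1.75×10^-8 Ω·m
A = π(d/2)² = π(8.6000e-03 m)² = 2.3235e-04 m²
L = m/(density·A) = 590/(8970×2.3235e-04) = 283.1 m
R = ρL/A = (1.75×10^-8)(283.1)/(2.3235e-04) = 0.02132 Ω
R(250 °C) = 0.02132 × (1 + 0.0043×230) = 0.0424 Ω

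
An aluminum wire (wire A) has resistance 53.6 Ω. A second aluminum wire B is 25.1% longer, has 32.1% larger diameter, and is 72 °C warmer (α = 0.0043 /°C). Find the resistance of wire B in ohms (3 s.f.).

R ∝ ρL/d² with ρ ∝ (1+αΔT), so R_B/R_A = (1 + 25.1/100) × (1 + 32.1/100)⁻² × (1 + 0.0043×72)
= 1.251 × 0.573 × 1.31 = 0.9388
R_B = 0.9388 × 53.6 = 50.3 Ω

50.3 Ω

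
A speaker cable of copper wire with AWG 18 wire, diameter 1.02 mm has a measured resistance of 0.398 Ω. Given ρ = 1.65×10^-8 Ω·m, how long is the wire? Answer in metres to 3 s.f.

A = π(1.02/2 mm)² = π(5.1000e-04 m)² = 8.171e-07 m²
L = RA/ρ = (0.398)(8.171e-07)/(1.65×10^-8) = 19.7 m

19.7 m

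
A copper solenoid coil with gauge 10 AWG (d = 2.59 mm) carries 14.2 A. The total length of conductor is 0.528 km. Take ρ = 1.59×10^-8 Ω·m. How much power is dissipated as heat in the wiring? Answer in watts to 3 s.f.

A = π(2.59/2 mm)² = π(1.2950e-03 m)² = 5.269e-06 m²
R = ρL/A = (1.59×10^-8)(528)/(5.269e-06) = 1.593 Ω
P = I²R = (14.2)² × 1.593 = 321 W

321 W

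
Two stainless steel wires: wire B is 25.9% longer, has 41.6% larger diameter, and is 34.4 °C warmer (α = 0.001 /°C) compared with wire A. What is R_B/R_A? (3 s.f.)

R ∝ ρL/d² with ρ ∝ (1+αΔT), so R_B/R_A = (1 + 25.9/100) × (1 + 41.6/100)⁻² × (1 + 0.001×34.4)
= 1.259 × 0.4987 × 1.034 = 0.650

0.650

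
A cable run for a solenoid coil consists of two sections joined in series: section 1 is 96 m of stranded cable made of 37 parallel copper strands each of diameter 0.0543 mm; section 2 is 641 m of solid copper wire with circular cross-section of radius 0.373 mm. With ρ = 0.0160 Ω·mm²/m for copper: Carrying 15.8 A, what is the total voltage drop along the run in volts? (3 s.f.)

ρ = 0.0160 Ω·mm²/m = 1.60×10^-8 Ω·m
Section 1: A_strand = π(2.7150e-05)² = 2.316e-09 m²; R₁ = ρL/(N·A_s) = (1.60×10^-8)(96)/(37×2.316e-09) = 17.93 Ω
Section 2: A = πr² = π(3.7300e-04 m)² = 4.371e-07 m²
R₂ = (1.60×10^-8)(641)/(4.371e-07) = 23.46 Ω
R = R₁ + R₂ = 41.39 Ω
V = IR = 15.8 × 41.39 = 654 V

654 V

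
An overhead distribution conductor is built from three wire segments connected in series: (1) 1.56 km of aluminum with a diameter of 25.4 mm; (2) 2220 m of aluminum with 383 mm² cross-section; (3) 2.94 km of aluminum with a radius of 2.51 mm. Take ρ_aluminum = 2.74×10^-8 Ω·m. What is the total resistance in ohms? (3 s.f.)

4.31 Ω

Seg 1: A = π(d/2)² = π(1.2700e-02 m)² = 5.067e-04 m²
R_1 = (2.74×10^-8)(1560)/(5.067e-04) = 0.08436 Ω
Seg 2: A = 383 mm² = 3.830e-04 m²
R_2 = (2.74×10^-8)(2220)/(3.830e-04) = 0.1588 Ω
Seg 3: A = πr² = π(2.5100e-03 m)² = 1.979e-05 m²
R_3 = (2.74×10^-8)(2940)/(1.979e-05) = 4.07 Ω
R_total = R_1 + R_2 + R_3 = 4.31 Ω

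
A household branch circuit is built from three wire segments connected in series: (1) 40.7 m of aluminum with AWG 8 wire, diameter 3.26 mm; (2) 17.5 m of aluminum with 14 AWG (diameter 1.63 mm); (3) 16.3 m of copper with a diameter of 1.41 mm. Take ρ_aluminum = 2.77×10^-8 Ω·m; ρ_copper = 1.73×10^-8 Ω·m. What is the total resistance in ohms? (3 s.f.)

0.548 Ω

Seg 1: A = π(3.26/2 mm)² = π(1.6300e-03 m)² = 8.347e-06 m²
R_1 = (2.77×10^-8)(40.7)/(8.347e-06) = 0.1351 Ω
Seg 2: A = π(1.63/2 mm)² = π(8.1500e-04 m)² = 2.087e-06 m²
R_2 = (2.77×10^-8)(17.5)/(2.087e-06) = 0.2323 Ω
Seg 3: A = π(d/2)² = π(7.0500e-04 m)² = 1.561e-06 m²
R_3 = (1.73×10^-8)(16.3)/(1.561e-06) = 0.1806 Ω
R_total = R_1 + R_2 + R_3 = 0.548 Ω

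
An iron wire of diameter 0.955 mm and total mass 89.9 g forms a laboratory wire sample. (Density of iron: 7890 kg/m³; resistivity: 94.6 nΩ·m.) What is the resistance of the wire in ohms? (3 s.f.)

2.10 Ω

ρ = 94.6 nΩ·m = 9.46×10^-8 Ω·m
A = π(d/2)² = π(4.7750e-04 m)² = 7.1630e-07 m²
L = m/(density·A) = 0.0899/(7890×7.1630e-07) = 15.91 m
R = ρL/A = (9.46×10^-8)(15.91)/(7.1630e-07) = 2.10 Ω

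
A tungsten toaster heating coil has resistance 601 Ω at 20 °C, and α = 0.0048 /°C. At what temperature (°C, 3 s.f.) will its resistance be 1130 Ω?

203 °C

R = R₀(1 + α(T − T₀)) ⇒ T = T₀ + (R/R₀ − 1)/α
T = 20 + (1130/601 − 1)/0.0048 = 20 + (0.8802)/0.0048 = 203 °C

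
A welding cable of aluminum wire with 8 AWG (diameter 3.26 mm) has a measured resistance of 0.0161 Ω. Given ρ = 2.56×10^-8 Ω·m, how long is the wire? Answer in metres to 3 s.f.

5.25 m

A = π(3.26/2 mm)² = π(1.6300e-03 m)² = 8.347e-06 m²
L = RA/ρ = (0.0161)(8.347e-06)/(2.56×10^-8) = 5.25 m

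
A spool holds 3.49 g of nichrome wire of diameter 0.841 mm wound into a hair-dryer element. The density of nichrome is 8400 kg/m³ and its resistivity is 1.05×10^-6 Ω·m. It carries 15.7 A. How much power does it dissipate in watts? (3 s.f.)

A = π(d/2)² = π(4.2050e-04 m)² = 5.5550e-07 m²
L = m/(density·A) = 0.00349/(8400×5.5550e-07) = 0.7479 m
R = ρL/A = (1.05×10^-6)(0.7479)/(5.5550e-07) = 1.414 Ω
P = I²R = (15.7)² × 1.414 = 348 W

348 W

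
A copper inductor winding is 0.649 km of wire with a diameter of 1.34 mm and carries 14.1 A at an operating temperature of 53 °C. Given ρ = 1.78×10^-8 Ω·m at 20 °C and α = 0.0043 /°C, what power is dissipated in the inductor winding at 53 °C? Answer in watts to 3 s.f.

A = π(d/2)² = π(6.7000e-04 m)² = 1.410e-06 m²
R₍20₎ = ρL/A = (1.78×10^-8)(649)/(1.410e-06) = 8.192 Ω
R₍53₎ = R₍20₎(1 + αΔT) = 8.192 × (1 + 0.0043×33) = 9.354 Ω
P = I²R = (14.1)² × 9.354 = 1860 W

1860 W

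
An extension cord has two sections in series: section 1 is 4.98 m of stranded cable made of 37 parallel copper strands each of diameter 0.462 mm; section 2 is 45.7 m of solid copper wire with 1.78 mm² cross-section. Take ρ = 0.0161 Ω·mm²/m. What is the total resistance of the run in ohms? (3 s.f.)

ρ = 0.0161 Ω·mm²/m = 1.61×10^-8 Ω·m
Section 1: A_strand = π(2.3100e-04)² = 1.676e-07 m²; R₁ = ρL/(N·A_s) = (1.61×10^-8)(4.98)/(37×1.676e-07) = 0.01293 Ω
Section 2: A = 1.78 mm² = 1.780e-06 m²
R₂ = (1.61×10^-8)(45.7)/(1.780e-06) = 0.4134 Ω
R = R₁ + R₂ = 0.426 Ω

0.426 Ω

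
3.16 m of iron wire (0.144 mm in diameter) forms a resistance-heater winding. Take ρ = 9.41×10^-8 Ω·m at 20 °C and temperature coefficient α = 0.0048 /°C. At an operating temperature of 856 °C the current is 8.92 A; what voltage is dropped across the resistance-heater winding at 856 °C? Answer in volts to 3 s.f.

A = π(d/2)² = π(7.2000e-05 m)² = 1.629e-08 m²
R₍20₎ = ρL/A = (9.41×10^-8)(3.16)/(1.629e-08) = 18.26 Ω
R₍856₎ = R₍20₎(1 + αΔT) = 18.26 × (1 + 0.0048×836) = 91.53 Ω
V = IR = 8.92 × 91.53 = 816 V

816 V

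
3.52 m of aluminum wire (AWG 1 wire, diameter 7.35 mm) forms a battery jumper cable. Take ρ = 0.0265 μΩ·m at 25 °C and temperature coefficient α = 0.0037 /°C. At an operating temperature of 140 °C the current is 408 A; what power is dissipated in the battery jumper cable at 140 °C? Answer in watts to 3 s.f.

522 W

ρ = 0.0265 μΩ·m = 2.65×10^-8 Ω·m
A = π(7.35/2 mm)² = π(3.6750e-03 m)² = 4.243e-05 m²
R₍25₎ = ρL/A = (2.65×10^-8)(3.52)/(4.243e-05) = 0.002198 Ω
R₍140₎ = R₍25₎(1 + αΔT) = 0.002198 × (1 + 0.0037×115) = 0.003134 Ω
P = I²R = (408)² × 0.003134 = 522 W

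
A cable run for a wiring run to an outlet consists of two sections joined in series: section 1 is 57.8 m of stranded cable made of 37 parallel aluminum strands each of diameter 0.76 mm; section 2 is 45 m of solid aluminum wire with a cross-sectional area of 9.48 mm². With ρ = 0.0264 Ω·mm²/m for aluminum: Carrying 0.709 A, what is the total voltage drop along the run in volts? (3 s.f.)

0.153 V

ρ = 0.0264 Ω·mm²/m = 2.64×10^-8 Ω·m
Section 1: A_strand = π(3.8000e-04)² = 4.536e-07 m²; R₁ = ρL/(N·A_s) = (2.64×10^-8)(57.8)/(37×4.536e-07) = 0.09091 Ω
Section 2: A = 9.48 mm² = 9.480e-06 m²
R₂ = (2.64×10^-8)(45)/(9.480e-06) = 0.1253 Ω
R = R₁ + R₂ = 0.2162 Ω
V = IR = 0.709 × 0.2162 = 0.153 V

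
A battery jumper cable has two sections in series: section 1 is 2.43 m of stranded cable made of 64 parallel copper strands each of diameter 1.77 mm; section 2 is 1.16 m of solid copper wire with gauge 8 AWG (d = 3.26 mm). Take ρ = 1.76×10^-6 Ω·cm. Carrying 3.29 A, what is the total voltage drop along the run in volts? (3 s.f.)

ρ = 1.76×10^-6 Ω·cm = 1.76×10^-8 Ω·m
Section 1: A_strand = π(8.8500e-04)² = 2.461e-06 m²; R₁ = ρL/(N·A_s) = (1.76×10^-8)(2.43)/(64×2.461e-06) = 2.716×10^-4 Ω
Section 2: A = π(3.26/2 mm)² = π(1.6300e-03 m)² = 8.347e-06 m²
R₂ = (1.76×10^-8)(1.16)/(8.347e-06) = 0.002446 Ω
R = R₁ + R₂ = 0.002718 Ω
V = IR = 3.29 × 0.002718 = 0.00894 V

0.00894 V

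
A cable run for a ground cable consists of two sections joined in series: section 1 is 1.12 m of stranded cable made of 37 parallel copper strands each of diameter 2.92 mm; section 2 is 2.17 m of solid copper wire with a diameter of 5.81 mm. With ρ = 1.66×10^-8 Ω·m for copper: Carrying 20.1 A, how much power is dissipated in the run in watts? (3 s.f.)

0.579 W

Section 1: A_strand = π(1.4600e-03)² = 6.697e-06 m²; R₁ = ρL/(N·A_s) = (1.66×10^-8)(1.12)/(37×6.697e-06) = 7.504×10^-5 Ω
Section 2: A = π(d/2)² = π(2.9050e-03 m)² = 2.651e-05 m²
R₂ = (1.66×10^-8)(2.17)/(2.651e-05) = 0.001359 Ω
R = R₁ + R₂ = 0.001434 Ω
P = I²R = (20.1)² × 0.001434 = 0.579 W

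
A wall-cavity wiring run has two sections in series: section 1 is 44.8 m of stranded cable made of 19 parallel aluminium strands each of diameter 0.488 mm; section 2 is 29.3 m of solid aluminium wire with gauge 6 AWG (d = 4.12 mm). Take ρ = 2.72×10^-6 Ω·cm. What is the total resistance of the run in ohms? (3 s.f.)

ρ = 2.72×10^-6 Ω·cm = 2.72×10^-8 Ω·m
Section 1: A_strand = π(2.4400e-04)² = 1.870e-07 m²; R₁ = ρL/(N·A_s) = (2.72×10^-8)(44.8)/(19×1.870e-07) = 0.3429 Ω
Section 2: A = π(4.12/2 mm)² = π(2.0600e-03 m)² = 1.333e-05 m²
R₂ = (2.72×10^-8)(29.3)/(1.333e-05) = 0.05978 Ω
R = R₁ + R₂ = 0.403 Ω

0.403 Ω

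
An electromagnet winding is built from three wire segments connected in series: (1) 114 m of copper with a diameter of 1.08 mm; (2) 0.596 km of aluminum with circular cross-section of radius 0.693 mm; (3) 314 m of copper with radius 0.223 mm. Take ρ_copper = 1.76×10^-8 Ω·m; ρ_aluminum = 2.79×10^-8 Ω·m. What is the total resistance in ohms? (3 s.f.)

Seg 1: A = π(d/2)² = π(5.4000e-04 m)² = 9.161e-07 m²
R_1 = (1.76×10^-8)(114)/(9.161e-07) = 2.19 Ω
Seg 2: A = πr² = π(6.9300e-04 m)² = 1.509e-06 m²
R_2 = (2.79×10^-8)(596)/(1.509e-06) = 11.02 Ω
Seg 3: A = πr² = π(2.2300e-04 m)² = 1.562e-07 m²
R_3 = (1.76×10^-8)(314)/(1.562e-07) = 35.37 Ω
R_total = R_1 + R_2 + R_3 = 48.6 Ω

48.6 Ω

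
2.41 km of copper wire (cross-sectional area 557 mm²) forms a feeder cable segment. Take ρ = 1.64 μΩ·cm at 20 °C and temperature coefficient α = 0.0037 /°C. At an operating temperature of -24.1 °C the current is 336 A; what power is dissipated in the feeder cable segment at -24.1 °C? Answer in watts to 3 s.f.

6700 W

ρ = 1.64 μΩ·cm = 1.64×10^-8 Ω·m
A = 557 mm² = 5.570e-04 m²
R₍20₎ = ρL/A = (1.64×10^-8)(2410)/(5.570e-04) = 0.07096 Ω
R₍-24.1₎ = R₍20₎(1 + αΔT) = 0.07096 × (1 + 0.0037×-44.1) = 0.05938 Ω
P = I²R = (336)² × 0.05938 = 6700 W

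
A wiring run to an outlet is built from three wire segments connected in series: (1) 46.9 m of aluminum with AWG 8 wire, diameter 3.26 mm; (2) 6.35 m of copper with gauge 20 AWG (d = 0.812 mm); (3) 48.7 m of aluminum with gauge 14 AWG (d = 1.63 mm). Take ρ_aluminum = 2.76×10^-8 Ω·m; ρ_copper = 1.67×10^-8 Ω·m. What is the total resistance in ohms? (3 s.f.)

1.00 Ω

Seg 1: A = π(3.26/2 mm)² = π(1.6300e-03 m)² = 8.347e-06 m²
R_1 = (2.76×10^-8)(46.9)/(8.347e-06) = 0.1551 Ω
Seg 2: A = π(0.812/2 mm)² = π(4.0600e-04 m)² = 5.178e-07 m²
R_2 = (1.67×10^-8)(6.35)/(5.178e-07) = 0.2048 Ω
Seg 3: A = π(1.63/2 mm)² = π(8.1500e-04 m)² = 2.087e-06 m²
R_3 = (2.76×10^-8)(48.7)/(2.087e-06) = 0.6441 Ω
R_total = R_1 + R_2 + R_3 = 1.00 Ω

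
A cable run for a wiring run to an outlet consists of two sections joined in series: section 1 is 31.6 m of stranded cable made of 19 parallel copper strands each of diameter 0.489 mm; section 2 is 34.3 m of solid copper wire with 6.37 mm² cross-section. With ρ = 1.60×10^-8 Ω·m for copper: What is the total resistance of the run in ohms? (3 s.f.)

Section 1: A_strand = π(2.4450e-04)² = 1.878e-07 m²; R₁ = ρL/(N·A_s) = (1.60×10^-8)(31.6)/(19×1.878e-07) = 0.1417 Ω
Section 2: A = 6.37 mm² = 6.370e-06 m²
R₂ = (1.60×10^-8)(34.3)/(6.370e-06) = 0.08615 Ω
R = R₁ + R₂ = 0.228 Ω

0.228 Ω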